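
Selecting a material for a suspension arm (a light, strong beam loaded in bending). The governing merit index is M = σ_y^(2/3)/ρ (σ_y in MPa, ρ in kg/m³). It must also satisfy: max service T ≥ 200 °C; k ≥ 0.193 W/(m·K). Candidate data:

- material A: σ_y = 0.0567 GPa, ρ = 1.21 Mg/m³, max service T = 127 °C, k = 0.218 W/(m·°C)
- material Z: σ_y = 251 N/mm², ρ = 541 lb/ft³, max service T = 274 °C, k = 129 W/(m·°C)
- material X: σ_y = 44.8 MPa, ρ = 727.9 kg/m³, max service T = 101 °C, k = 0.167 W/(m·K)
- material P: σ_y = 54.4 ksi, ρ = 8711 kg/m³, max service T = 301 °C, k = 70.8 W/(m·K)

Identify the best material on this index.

Screen on constraints: max service T ≥ 200 °C; k ≥ 0.193 W/(m·K). Survivors: material Z, material P.
Putting every candidate on a common basis:
  material Z: σ_y = 251.0 MPa, ρ = 8666 kg/m³
  material P: σ_y = 375.1 MPa, ρ = 8711 kg/m³
  material P: M = 5.97×10⁻³
  material Z: M = 4.59×10⁻³
Material P ranks first.

material P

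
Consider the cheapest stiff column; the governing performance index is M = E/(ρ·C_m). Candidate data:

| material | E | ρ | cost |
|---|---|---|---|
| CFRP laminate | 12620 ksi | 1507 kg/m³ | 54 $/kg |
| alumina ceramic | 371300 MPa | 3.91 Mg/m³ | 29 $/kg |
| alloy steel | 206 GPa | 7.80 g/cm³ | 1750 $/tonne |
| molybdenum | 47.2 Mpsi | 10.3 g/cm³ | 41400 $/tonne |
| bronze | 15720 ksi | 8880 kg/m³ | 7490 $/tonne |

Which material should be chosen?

Putting every candidate on a common basis:
  CFRP laminate: E = 87.01 GPa, ρ = 1507 kg/m³, cost = 54.00 $/kg
  alumina ceramic: E = 371.3 GPa, ρ = 3910 kg/m³, cost = 29.00 $/kg
  alloy steel: E = 206.0 GPa, ρ = 7800 kg/m³, cost = 1.750 $/kg
  molybdenum: E = 325.4 GPa, ρ = 10300 kg/m³, cost = 41.40 $/kg
  bronze: E = 108.4 GPa, ρ = 8880 kg/m³, cost = 7.490 $/kg
  alloy steel: M = 15.1 MN·m per $
  alumina ceramic: M = 3.27 MN·m per $
  bronze: M = 1.63 MN·m per $
  CFRP laminate: M = 1.07 MN·m per $
  molybdenum: M = 0.763 MN·m per $
Alloy steel has the largest M.

alloy steel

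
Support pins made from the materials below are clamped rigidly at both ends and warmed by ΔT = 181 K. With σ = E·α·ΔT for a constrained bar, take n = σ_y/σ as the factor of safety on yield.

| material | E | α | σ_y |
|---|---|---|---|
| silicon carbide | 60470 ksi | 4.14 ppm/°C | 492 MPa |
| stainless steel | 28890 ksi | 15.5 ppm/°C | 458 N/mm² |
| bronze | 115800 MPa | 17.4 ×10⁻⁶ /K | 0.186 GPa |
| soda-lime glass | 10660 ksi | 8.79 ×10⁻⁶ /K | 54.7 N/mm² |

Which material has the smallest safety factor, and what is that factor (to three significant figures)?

soda-lime glass, n = 0.468

Per material, after unit conversion:
  silicon carbide: E = 416.9, α = 4.14, σ_y = 492.0 → σ = 312 MPa, n = 1.57
  stainless steel: E = 199.2, α = 15.5, σ_y = 458.0 → σ = 559 MPa, n = 0.820
  bronze: E = 115.8, α = 17.4, σ_y = 186.0 → σ = 365 MPa, n = 0.510
  soda-lime glass: E = 73.50, α = 8.79, σ_y = 54.70 → σ = 117 MPa, n = 0.468
Smallest n: soda-lime glass with n = 0.468.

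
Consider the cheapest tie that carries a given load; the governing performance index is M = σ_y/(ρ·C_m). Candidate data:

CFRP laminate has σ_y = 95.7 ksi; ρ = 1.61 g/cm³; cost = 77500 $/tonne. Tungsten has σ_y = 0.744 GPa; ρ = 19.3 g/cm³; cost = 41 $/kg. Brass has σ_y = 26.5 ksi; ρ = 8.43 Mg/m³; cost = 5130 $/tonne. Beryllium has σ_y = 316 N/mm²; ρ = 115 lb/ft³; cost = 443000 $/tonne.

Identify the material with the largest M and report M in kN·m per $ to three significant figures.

CFRP laminate, M = 5.29 kN·m per $

After converting to SI:
  CFRP laminate: σ_y = 659.8 MPa, ρ = 1610 kg/m³, cost = 77.50 $/kg
  tungsten: σ_y = 744.0 MPa, ρ = 19300 kg/m³, cost = 41.00 $/kg
  brass: σ_y = 182.7 MPa, ρ = 8430 kg/m³, cost = 5.130 $/kg
  beryllium: σ_y = 316.0 MPa, ρ = 1842 kg/m³, cost = 443.0 $/kg
  CFRP laminate: M = 5.29 kN·m per $
  brass: M = 4.22 kN·m per $
  tungsten: M = 0.940 kN·m per $
  beryllium: M = 0.387 kN·m per $
The maximum is for CFRP laminate.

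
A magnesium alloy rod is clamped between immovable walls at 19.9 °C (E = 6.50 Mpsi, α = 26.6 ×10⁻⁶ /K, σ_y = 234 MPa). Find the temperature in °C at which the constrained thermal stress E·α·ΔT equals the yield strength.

E = 6.50 Mpsi = 44.82 GPa.
E·α·ΔT = 234.0 MPa ⇒ ΔT = 234.0 / (44.82×10³ × 26.6×10⁻⁶) = 196.3 K.
T = 19.9 + 196.3 = 216.2 °C.

216 °C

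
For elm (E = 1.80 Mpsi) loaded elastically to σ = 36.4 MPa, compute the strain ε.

2.93×10⁻³

E = 1.80 Mpsi = 12.41 GPa = 12410 MPa.
ε = σ/E = 36.4 / 12410 = 2.93×10⁻³.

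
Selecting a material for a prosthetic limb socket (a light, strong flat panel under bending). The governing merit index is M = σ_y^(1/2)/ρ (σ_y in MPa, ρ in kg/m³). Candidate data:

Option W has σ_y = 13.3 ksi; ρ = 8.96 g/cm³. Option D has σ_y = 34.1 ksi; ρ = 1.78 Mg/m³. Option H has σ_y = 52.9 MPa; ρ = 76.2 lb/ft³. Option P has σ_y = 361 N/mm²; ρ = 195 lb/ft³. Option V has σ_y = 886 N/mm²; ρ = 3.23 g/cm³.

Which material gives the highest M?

After converting to SI:
  option W: σ_y = 91.70 MPa, ρ = 8960 kg/m³
  option D: σ_y = 235.1 MPa, ρ = 1780 kg/m³
  option H: σ_y = 52.90 MPa, ρ = 1221 kg/m³
  option P: σ_y = 361.0 MPa, ρ = 3124 kg/m³
  option V: σ_y = 886.0 MPa, ρ = 3230 kg/m³
  option V: M = 9.22×10⁻³
  option D: M = 8.61×10⁻³
  option P: M = 6.08×10⁻³
  option H: M = 5.96×10⁻³
  option W: M = 1.07×10⁻³
Highest index: option V.

option V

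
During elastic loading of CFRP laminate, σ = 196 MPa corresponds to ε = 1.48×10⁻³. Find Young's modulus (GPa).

E = σ/ε = 196 MPa / 1.48×10⁻³ = 132400 MPa = 132 GPa.

132 GPa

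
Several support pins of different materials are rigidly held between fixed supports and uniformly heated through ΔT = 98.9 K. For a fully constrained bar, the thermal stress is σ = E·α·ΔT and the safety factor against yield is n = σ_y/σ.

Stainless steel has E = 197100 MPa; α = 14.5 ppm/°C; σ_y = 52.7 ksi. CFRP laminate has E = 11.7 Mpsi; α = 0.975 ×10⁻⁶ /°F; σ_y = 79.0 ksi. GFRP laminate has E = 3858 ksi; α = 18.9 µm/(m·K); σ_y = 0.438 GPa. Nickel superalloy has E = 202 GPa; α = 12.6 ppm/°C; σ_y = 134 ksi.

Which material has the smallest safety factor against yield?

stainless steel

In consistent units (E in GPa, α in ×10⁻⁶/K, σ_y in MPa):
  stainless steel: E = 197.1, α = 14.5, σ_y = 363.4 → σ = 283 MPa, n = 1.29
  CFRP laminate: E = 80.67, α = 1.75, σ_y = 544.7 → σ = 14.0 MPa, n = 38.9
  GFRP laminate: E = 26.60, α = 18.9, σ_y = 438.0 → σ = 49.7 MPa, n = 8.81
  nickel superalloy: E = 202.0, α = 12.6, σ_y = 923.9 → σ = 252 MPa, n = 3.67
Stainless steel has the lowest safety factor, n = 1.29.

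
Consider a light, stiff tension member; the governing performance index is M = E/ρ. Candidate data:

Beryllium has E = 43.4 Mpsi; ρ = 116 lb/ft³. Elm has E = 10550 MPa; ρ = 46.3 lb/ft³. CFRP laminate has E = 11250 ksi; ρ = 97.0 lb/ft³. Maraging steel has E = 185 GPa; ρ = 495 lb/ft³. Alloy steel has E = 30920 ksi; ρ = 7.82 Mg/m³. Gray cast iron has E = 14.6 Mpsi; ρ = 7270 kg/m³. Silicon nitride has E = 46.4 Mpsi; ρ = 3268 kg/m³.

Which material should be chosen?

beryllium

After converting to SI:
  beryllium: E = 299.2 GPa, ρ = 1858 kg/m³
  elm: E = 10.55 GPa, ρ = 741.7 kg/m³
  CFRP laminate: E = 77.57 GPa, ρ = 1554 kg/m³
  maraging steel: E = 185.0 GPa, ρ = 7929 kg/m³
  alloy steel: E = 213.2 GPa, ρ = 7820 kg/m³
  gray cast iron: E = 100.7 GPa, ρ = 7270 kg/m³
  silicon nitride: E = 319.9 GPa, ρ = 3268 kg/m³
  beryllium: M = 161 MN·m/kg
  silicon nitride: M = 97.9 MN·m/kg
  CFRP laminate: M = 49.9 MN·m/kg
  alloy steel: M = 27.3 MN·m/kg
  maraging steel: M = 23.3 MN·m/kg
  elm: M = 14.2 MN·m/kg
  gray cast iron: M = 13.8 MN·m/kg
Beryllium has the largest M.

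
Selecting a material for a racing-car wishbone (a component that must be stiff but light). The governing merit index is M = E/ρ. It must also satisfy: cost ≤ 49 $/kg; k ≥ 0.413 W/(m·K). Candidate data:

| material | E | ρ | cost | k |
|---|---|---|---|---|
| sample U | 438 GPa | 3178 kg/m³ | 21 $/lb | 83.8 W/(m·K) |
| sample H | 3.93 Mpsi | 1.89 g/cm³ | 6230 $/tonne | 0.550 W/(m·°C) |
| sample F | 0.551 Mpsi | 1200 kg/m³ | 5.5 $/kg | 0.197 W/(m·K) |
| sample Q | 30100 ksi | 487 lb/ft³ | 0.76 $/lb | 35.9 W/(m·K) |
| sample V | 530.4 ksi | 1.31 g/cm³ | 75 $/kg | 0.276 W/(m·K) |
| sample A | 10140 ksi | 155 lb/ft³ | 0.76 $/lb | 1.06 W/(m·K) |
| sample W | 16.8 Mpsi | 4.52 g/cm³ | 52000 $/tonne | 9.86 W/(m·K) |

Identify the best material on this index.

sample U

Screen on constraints: cost ≤ 49 $/kg; k ≥ 0.413 W/(m·K). Survivors: sample U, sample H, sample Q, sample A.
Normalizing units and computing the index:
  sample U: E = 438.0 GPa, ρ = 3178 kg/m³
  sample H: E = 27.10 GPa, ρ = 1890 kg/m³
  sample Q: E = 207.5 GPa, ρ = 7801 kg/m³
  sample A: E = 69.91 GPa, ρ = 2483 kg/m³
  sample U: M = 138 MN·m/kg
  sample A: M = 28.2 MN·m/kg
  sample Q: M = 26.6 MN·m/kg
  sample H: M = 14.3 MN·m/kg
Highest index: sample U.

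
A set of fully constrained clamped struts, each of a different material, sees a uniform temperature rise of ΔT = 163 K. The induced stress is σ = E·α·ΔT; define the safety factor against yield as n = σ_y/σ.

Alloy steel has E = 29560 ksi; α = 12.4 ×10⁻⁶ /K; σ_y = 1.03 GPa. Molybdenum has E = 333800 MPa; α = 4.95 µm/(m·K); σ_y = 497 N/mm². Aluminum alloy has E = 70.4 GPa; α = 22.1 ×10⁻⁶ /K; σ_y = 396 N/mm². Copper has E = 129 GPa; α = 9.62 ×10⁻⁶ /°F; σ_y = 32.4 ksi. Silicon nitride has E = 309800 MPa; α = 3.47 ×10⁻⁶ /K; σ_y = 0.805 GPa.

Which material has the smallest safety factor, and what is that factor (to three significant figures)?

copper, n = 0.614

Per material, after unit conversion:
  alloy steel: E = 203.8, α = 12.4, σ_y = 1030 → σ = 412 MPa, n = 2.50
  molybdenum: E = 333.8, α = 4.95, σ_y = 497.0 → σ = 269 MPa, n = 1.85
  aluminum alloy: E = 70.40, α = 22.1, σ_y = 396.0 → σ = 254 MPa, n = 1.56
  copper: E = 129.0, α = 17.3, σ_y = 223.4 → σ = 364 MPa, n = 0.614
  silicon nitride: E = 309.8, α = 3.47, σ_y = 805.0 → σ = 175 MPa, n = 4.59
The minimum is copper at n = 0.614.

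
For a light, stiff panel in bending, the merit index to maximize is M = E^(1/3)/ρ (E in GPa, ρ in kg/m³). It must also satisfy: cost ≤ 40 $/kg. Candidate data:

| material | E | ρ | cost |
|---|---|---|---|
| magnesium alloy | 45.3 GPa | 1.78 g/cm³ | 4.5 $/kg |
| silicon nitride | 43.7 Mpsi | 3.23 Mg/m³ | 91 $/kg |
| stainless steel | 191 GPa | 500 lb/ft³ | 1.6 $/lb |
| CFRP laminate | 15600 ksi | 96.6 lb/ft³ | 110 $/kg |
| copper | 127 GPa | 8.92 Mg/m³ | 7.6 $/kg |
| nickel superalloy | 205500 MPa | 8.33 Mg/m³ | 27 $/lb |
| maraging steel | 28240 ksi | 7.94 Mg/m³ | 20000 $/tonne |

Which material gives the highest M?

Screen on constraints: cost ≤ 40 $/kg. Survivors: magnesium alloy, stainless steel, copper, maraging steel.
Convert each candidate to consistent units, then evaluate M:
  magnesium alloy: E = 45.30 GPa, ρ = 1780 kg/m³
  stainless steel: E = 191.0 GPa, ρ = 8009 kg/m³
  copper: E = 127.0 GPa, ρ = 8920 kg/m³
  maraging steel: E = 194.7 GPa, ρ = 7940 kg/m³
  magnesium alloy: M = 2.00×10⁻³
  maraging steel: M = 0.730×10⁻³
  stainless steel: M = 0.719×10⁻³
  copper: M = 0.564×10⁻³
Magnesium alloy has the largest M.

magnesium alloy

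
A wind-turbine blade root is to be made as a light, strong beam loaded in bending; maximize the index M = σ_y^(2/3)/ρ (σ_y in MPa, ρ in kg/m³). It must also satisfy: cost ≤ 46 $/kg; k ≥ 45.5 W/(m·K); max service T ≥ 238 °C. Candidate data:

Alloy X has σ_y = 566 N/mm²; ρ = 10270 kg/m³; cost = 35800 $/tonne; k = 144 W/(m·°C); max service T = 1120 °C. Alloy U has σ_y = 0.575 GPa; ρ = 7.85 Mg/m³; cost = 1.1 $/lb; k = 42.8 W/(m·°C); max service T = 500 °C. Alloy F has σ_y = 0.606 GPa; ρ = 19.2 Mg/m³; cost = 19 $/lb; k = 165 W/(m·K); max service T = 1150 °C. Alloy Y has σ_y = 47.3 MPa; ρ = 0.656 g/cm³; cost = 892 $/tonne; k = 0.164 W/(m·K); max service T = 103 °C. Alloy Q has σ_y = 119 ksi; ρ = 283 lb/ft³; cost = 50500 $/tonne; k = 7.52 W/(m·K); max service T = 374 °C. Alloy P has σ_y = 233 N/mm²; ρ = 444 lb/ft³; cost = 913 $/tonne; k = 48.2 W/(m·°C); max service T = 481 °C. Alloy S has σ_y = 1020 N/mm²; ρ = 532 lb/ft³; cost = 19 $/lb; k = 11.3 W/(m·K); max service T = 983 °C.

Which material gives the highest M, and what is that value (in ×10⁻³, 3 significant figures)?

Screen on constraints: cost ≤ 46 $/kg; k ≥ 45.5 W/(m·K); max service T ≥ 238 °C. Survivors: alloy X, alloy F, alloy P.
After converting to SI:
  alloy X: σ_y = 566.0 MPa, ρ = 10270 kg/m³
  alloy F: σ_y = 606.0 MPa, ρ = 19200 kg/m³
  alloy P: σ_y = 233.0 MPa, ρ = 7112 kg/m³
  alloy X: M = 6.66×10⁻³
  alloy P: M = 5.32×10⁻³
  alloy F: M = 3.73×10⁻³
Highest index: alloy X.

alloy X, M = 6.66×10⁻³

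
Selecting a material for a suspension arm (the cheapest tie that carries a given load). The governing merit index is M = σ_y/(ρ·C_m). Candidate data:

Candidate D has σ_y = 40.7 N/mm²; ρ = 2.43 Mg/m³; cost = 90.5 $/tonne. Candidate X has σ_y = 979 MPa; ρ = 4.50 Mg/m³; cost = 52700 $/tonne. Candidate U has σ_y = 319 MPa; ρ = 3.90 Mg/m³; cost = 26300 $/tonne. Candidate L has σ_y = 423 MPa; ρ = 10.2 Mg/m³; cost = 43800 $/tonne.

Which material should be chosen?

After converting to SI:
  candidate D: σ_y = 40.70 MPa, ρ = 2430 kg/m³, cost = 0.09050 $/kg
  candidate X: σ_y = 979.0 MPa, ρ = 4500 kg/m³, cost = 52.70 $/kg
  candidate U: σ_y = 319.0 MPa, ρ = 3900 kg/m³, cost = 26.30 $/kg
  candidate L: σ_y = 423.0 MPa, ρ = 10200 kg/m³, cost = 43.80 $/kg
  candidate D: M = 185 kN·m per $
  candidate X: M = 4.13 kN·m per $
  candidate U: M = 3.11 kN·m per $
  candidate L: M = 0.947 kN·m per $
Candidate D has the largest M.

candidate D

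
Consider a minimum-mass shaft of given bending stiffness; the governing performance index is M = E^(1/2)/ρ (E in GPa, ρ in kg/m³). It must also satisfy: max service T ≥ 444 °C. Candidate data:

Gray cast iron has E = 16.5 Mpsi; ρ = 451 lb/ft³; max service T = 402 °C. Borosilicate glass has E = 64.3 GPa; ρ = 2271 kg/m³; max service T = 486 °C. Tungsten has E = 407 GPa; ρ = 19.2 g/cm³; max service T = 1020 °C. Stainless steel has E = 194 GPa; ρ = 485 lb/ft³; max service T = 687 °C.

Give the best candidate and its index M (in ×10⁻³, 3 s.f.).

borosilicate glass, M = 3.53×10⁻³

Screen on constraints: max service T ≥ 444 °C. Survivors: borosilicate glass, tungsten, stainless steel.
After converting to SI:
  borosilicate glass: E = 64.30 GPa, ρ = 2271 kg/m³
  tungsten: E = 407.0 GPa, ρ = 19200 kg/m³
  stainless steel: E = 194.0 GPa, ρ = 7769 kg/m³
  borosilicate glass: M = 3.53×10⁻³
  stainless steel: M = 1.79×10⁻³
  tungsten: M = 1.05×10⁻³
Highest index: borosilicate glass.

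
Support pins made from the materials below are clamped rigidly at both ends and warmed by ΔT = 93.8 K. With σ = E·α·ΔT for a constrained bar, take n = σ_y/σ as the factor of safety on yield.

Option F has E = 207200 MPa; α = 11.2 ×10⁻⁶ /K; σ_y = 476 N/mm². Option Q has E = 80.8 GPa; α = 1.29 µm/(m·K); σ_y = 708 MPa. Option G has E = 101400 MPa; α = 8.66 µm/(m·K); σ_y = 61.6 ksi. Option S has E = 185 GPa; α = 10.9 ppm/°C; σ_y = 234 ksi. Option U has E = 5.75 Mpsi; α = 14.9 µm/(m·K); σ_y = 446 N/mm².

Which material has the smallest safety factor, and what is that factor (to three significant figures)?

option F, n = 2.19

Converting E to GPa, α to ×10⁻⁶/K, σ_y to MPa, then σ and n for each:
  option F: E = 207.2, α = 11.2, σ_y = 476.0 → σ = 218 MPa, n = 2.19
  option Q: E = 80.80, α = 1.29, σ_y = 708.0 → σ = 9.78 MPa, n = 72.4
  option G: E = 101.4, α = 8.66, σ_y = 424.7 → σ = 82.4 MPa, n = 5.16
  option S: E = 185.0, α = 10.9, σ_y = 1613 → σ = 189 MPa, n = 8.53
  option U: E = 39.64, α = 14.9, σ_y = 446.0 → σ = 55.4 MPa, n = 8.05
The minimum is option F at n = 2.19.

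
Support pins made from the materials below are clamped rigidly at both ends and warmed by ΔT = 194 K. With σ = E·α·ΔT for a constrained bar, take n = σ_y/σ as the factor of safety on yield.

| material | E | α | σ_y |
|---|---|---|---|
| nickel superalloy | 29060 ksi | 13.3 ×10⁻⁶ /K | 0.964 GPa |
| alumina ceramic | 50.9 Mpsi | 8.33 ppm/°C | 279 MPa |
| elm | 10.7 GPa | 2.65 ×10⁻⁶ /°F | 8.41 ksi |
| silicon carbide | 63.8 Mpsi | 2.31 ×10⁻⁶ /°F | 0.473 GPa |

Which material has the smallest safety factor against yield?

With everything in SI (GPa, ×10⁻⁶/K, MPa):
  nickel superalloy: E = 200.4, α = 13.3, σ_y = 964.0 → σ = 517 MPa, n = 1.86
  alumina ceramic: E = 350.9, α = 8.33, σ_y = 279.0 → σ = 567 MPa, n = 0.492
  elm: E = 10.70, α = 4.77, σ_y = 57.98 → σ = 9.90 MPa, n = 5.86
  silicon carbide: E = 439.9, α = 4.16, σ_y = 473.0 → σ = 355 MPa, n = 1.33
The minimum is alumina ceramic at n = 0.492.

alumina ceramic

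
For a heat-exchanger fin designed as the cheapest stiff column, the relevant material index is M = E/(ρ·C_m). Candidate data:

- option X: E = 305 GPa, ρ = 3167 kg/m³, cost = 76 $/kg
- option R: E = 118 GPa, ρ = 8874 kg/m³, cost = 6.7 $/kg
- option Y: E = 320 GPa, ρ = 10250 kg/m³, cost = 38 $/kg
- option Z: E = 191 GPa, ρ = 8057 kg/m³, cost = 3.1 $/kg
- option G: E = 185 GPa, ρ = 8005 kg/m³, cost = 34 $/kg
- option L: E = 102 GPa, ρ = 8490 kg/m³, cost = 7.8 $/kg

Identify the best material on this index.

option Z

Per-candidate index values:
  option Z: M = 7.65 MN·m per $
  option R: M = 1.98 MN·m per $
  option L: M = 1.54 MN·m per $
  option X: M = 1.27 MN·m per $
  option Y: M = 0.822 MN·m per $
  option G: M = 0.680 MN·m per $
Highest index: option Z.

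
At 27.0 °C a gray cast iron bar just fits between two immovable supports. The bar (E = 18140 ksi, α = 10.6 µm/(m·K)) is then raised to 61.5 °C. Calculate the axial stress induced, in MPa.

E = 18140 ksi = 125.1 GPa.
ΔT = 34.50 K. Constrained thermal stress σ = E·α·ΔT = 125.1×10³ MPa × 10.6×10⁻⁶ × 34.50 = 45.7 MPa (compressive).

45.7 MPa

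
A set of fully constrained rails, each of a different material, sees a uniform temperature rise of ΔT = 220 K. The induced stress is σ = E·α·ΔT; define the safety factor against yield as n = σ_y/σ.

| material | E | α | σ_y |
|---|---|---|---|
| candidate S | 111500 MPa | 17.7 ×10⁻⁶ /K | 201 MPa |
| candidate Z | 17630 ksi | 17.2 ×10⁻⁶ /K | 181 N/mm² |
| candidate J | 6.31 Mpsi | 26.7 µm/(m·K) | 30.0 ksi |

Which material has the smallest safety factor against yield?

In consistent units (E in GPa, α in ×10⁻⁶/K, σ_y in MPa):
  candidate S: E = 111.5, α = 17.7, σ_y = 201.0 → σ = 434 MPa, n = 0.463
  candidate Z: E = 121.6, α = 17.2, σ_y = 181.0 → σ = 460 MPa, n = 0.394
  candidate J: E = 43.51, α = 26.7, σ_y = 206.8 → σ = 256 MPa, n = 0.809
The minimum is candidate Z at n = 0.394.

candidate Z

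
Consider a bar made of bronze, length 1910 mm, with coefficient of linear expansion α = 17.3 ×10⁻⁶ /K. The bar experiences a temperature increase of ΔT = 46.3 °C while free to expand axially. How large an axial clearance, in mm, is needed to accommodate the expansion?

ΔL = α·L₀·ΔT = 17.3×10⁻⁶ × 1910 mm × 46.30 K = 1.53 mm.

1.53 mm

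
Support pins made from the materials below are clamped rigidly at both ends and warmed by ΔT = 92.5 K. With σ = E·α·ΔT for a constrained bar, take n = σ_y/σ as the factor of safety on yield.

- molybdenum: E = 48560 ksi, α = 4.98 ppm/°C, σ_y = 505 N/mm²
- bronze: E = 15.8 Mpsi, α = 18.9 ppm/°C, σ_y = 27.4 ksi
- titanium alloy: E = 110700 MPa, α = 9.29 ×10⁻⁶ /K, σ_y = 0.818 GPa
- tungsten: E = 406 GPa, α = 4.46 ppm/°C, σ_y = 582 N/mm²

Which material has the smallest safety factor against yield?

bronze

In consistent units (E in GPa, α in ×10⁻⁶/K, σ_y in MPa):
  molybdenum: E = 334.8, α = 4.98, σ_y = 505.0 → σ = 154 MPa, n = 3.27
  bronze: E = 108.9, α = 18.9, σ_y = 188.9 → σ = 190 MPa, n = 0.992
  titanium alloy: E = 110.7, α = 9.29, σ_y = 818.0 → σ = 95.1 MPa, n = 8.60
  tungsten: E = 406.0, α = 4.46, σ_y = 582.0 → σ = 167 MPa, n = 3.47
Bronze has the lowest safety factor, n = 0.992.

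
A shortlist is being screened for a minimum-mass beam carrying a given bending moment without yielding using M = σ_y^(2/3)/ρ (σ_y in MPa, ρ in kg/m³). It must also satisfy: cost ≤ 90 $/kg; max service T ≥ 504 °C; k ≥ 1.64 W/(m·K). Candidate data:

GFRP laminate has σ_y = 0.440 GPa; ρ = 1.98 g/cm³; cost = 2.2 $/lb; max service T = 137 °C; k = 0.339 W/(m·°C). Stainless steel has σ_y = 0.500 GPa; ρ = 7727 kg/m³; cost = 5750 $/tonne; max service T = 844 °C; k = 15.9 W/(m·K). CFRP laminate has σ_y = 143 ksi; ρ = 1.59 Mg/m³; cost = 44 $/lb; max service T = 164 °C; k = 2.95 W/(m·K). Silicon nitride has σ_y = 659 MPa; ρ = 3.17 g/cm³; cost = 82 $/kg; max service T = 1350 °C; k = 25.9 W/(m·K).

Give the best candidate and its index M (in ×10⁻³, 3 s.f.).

Screen on constraints: cost ≤ 90 $/kg; max service T ≥ 504 °C; k ≥ 1.64 W/(m·K). Survivors: stainless steel, silicon nitride.
After converting to SI:
  stainless steel: σ_y = 500.0 MPa, ρ = 7727 kg/m³
  silicon nitride: σ_y = 659.0 MPa, ρ = 3170 kg/m³
  silicon nitride: M = 23.9×10⁻³
  stainless steel: M = 8.15×10⁻³
The maximum is for silicon nitride.

silicon nitride, M = 23.9×10⁻³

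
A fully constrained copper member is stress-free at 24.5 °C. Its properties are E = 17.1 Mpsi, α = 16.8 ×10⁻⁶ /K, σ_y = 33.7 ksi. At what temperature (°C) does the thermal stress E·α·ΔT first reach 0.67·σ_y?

E = 17.1 Mpsi = 117.9 GPa.
σ_y = 33.7 ksi = 232.4 MPa.
E·α·ΔT = 155.7 MPa ⇒ ΔT = 155.7 / (117.9×10³ × 16.8×10⁻⁶) = 78.60 K.
T = 24.5 + 78.60 = 103.1 °C.

103 °C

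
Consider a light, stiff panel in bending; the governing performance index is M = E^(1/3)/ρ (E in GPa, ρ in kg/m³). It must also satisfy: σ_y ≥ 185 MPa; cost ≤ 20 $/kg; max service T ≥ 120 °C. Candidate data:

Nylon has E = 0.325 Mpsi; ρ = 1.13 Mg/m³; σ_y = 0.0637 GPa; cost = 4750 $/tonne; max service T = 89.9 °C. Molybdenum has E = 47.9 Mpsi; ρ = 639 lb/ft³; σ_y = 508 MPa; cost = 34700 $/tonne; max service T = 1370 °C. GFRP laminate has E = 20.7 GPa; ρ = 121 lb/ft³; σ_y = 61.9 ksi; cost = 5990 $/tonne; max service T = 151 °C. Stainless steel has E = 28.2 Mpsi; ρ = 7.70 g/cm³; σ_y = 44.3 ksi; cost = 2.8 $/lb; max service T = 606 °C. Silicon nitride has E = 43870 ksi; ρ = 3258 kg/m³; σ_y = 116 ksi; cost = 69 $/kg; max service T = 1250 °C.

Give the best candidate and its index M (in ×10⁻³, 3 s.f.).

GFRP laminate, M = 1.42×10⁻³

Screen on constraints: σ_y ≥ 185 MPa; cost ≤ 20 $/kg; max service T ≥ 120 °C. Survivors: GFRP laminate, stainless steel.
Putting every candidate on a common basis:
  GFRP laminate: E = 20.70 GPa, ρ = 1938 kg/m³
  stainless steel: E = 194.4 GPa, ρ = 7700 kg/m³
  GFRP laminate: M = 1.42×10⁻³
  stainless steel: M = 0.752×10⁻³
The maximum is for GFRP laminate.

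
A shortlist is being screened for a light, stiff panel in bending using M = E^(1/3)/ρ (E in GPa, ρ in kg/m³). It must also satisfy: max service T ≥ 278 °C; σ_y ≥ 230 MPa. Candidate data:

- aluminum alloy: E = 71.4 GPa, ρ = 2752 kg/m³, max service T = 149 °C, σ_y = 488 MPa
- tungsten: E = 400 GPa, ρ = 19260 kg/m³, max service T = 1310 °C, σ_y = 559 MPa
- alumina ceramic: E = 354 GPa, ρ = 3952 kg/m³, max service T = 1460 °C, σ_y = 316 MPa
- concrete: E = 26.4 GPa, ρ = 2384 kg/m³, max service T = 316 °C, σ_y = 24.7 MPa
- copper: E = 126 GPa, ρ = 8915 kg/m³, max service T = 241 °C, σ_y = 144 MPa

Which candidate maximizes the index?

alumina ceramic

Screen on constraints: max service T ≥ 278 °C; σ_y ≥ 230 MPa. Survivors: tungsten, alumina ceramic.
Computing M directly (units already consistent):
  alumina ceramic: M = 1.79×10⁻³
  tungsten: M = 0.383×10⁻³
Highest index: alumina ceramic.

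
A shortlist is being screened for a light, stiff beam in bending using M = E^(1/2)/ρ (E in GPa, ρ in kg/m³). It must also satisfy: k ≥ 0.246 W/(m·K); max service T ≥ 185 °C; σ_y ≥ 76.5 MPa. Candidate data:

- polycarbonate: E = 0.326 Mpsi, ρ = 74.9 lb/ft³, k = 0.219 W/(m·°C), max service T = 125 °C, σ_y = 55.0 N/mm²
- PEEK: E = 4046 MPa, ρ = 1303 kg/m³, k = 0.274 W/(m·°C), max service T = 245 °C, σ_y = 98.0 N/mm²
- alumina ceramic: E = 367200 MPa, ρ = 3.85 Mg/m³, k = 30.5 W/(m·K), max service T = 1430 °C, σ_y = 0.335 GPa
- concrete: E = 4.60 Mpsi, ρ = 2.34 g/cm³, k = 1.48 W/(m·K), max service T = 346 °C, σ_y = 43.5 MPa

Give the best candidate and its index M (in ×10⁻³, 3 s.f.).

alumina ceramic, M = 4.98×10⁻³

Screen on constraints: k ≥ 0.246 W/(m·K); max service T ≥ 185 °C; σ_y ≥ 76.5 MPa. Survivors: PEEK, alumina ceramic.
Putting every candidate on a common basis:
  PEEK: E = 4.046 GPa, ρ = 1303 kg/m³
  alumina ceramic: E = 367.2 GPa, ρ = 3850 kg/m³
  alumina ceramic: M = 4.98×10⁻³
  PEEK: M = 1.54×10⁻³
Alumina ceramic ranks first.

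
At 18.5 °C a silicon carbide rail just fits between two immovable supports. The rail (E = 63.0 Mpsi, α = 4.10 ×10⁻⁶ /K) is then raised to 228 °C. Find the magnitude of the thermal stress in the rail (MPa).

E = 63.0 Mpsi = 434.4 GPa.
ΔT = 209.5 K. Constrained thermal stress σ = E·α·ΔT = 434.4×10³ MPa × 4.10×10⁻⁶ × 209.5 = 373 MPa (compressive).

373 MPa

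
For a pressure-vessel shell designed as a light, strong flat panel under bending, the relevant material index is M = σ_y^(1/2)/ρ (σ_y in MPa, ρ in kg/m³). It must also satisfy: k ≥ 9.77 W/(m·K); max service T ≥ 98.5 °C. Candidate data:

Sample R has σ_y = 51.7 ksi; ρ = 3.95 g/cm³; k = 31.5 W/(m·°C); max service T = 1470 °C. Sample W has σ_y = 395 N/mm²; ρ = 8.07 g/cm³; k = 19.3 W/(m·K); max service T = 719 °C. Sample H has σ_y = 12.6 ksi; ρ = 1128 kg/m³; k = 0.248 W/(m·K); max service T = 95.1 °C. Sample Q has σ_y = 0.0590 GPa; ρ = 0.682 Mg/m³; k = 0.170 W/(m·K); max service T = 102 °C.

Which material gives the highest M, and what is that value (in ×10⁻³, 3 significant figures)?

sample R, M = 4.78×10⁻³

Screen on constraints: k ≥ 9.77 W/(m·K); max service T ≥ 98.5 °C. Survivors: sample R, sample W.
After converting to SI:
  sample R: σ_y = 356.5 MPa, ρ = 3950 kg/m³
  sample W: σ_y = 395.0 MPa, ρ = 8070 kg/m³
  sample R: M = 4.78×10⁻³
  sample W: M = 2.46×10⁻³
The maximum is for sample R.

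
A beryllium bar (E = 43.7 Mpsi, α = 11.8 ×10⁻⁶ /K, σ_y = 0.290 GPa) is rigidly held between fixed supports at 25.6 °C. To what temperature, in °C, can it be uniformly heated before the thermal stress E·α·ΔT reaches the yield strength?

E = 43.7 Mpsi = 301.3 GPa.
σ_y = 0.290 GPa = 290.0 MPa.
E·α·ΔT = 290.0 MPa ⇒ ΔT = 290.0 / (301.3×10³ × 11.8×10⁻⁶) = 81.57 K.
T = 25.6 + 81.57 = 107.2 °C.

107 °C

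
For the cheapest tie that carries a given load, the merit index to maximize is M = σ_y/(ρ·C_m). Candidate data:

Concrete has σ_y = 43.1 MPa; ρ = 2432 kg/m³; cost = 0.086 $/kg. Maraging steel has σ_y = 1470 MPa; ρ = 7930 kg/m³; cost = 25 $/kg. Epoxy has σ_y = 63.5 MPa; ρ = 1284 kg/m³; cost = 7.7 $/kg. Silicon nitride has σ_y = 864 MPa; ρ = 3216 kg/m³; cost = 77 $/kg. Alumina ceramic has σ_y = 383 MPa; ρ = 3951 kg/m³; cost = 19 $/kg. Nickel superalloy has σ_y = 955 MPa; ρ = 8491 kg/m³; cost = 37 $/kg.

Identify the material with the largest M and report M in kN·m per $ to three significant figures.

Evaluate M for each candidate:
  concrete: M = 206 kN·m per $
  maraging steel: M = 7.41 kN·m per $
  epoxy: M = 6.42 kN·m per $
  alumina ceramic: M = 5.10 kN·m per $
  silicon nitride: M = 3.49 kN·m per $
  nickel superalloy: M = 3.04 kN·m per $
Highest index: concrete.

concrete, M = 206 kN·m per $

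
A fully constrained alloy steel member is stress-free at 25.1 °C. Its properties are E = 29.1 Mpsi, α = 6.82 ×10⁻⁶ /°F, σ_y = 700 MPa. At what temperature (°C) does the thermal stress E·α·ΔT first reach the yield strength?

309 °C

E = 29.1 Mpsi = 200.6 GPa.
α = 6.82×10⁻⁶/°F × 9/5 = 12.3×10⁻⁶/K.
E·α·ΔT = 700.0 MPa ⇒ ΔT = 700.0 / (200.6×10³ × 12.3×10⁻⁶) = 284.2 K.
T = 25.1 + 284.2 = 309.3 °C.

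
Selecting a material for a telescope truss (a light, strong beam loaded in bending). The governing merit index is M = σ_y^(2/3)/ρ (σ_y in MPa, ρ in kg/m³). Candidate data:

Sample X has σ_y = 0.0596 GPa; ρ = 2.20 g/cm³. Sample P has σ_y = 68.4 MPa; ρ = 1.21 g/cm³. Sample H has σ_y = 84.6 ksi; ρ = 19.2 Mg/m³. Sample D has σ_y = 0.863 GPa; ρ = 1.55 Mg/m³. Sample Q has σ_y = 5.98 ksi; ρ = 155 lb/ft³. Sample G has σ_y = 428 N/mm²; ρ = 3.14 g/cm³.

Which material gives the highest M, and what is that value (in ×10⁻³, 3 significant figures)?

sample D, M = 58.5×10⁻³

In SI units:
  sample X: σ_y = 59.60 MPa, ρ = 2200 kg/m³
  sample P: σ_y = 68.40 MPa, ρ = 1210 kg/m³
  sample H: σ_y = 583.3 MPa, ρ = 19200 kg/m³
  sample D: σ_y = 863.0 MPa, ρ = 1550 kg/m³
  sample Q: σ_y = 41.23 MPa, ρ = 2483 kg/m³
  sample G: σ_y = 428.0 MPa, ρ = 3140 kg/m³
  sample D: M = 58.5×10⁻³
  sample G: M = 18.1×10⁻³
  sample P: M = 13.8×10⁻³
  sample X: M = 6.94×10⁻³
  sample Q: M = 4.81×10⁻³
  sample H: M = 3.64×10⁻³
Sample D ranks first.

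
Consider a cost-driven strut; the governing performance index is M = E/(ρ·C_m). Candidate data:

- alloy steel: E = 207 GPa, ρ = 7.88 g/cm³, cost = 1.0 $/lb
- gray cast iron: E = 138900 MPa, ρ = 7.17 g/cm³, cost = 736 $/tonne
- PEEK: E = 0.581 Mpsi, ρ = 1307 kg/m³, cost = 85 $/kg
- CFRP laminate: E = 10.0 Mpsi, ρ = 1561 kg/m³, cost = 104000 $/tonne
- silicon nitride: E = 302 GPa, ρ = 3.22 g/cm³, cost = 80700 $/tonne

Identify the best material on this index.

After converting to SI:
  alloy steel: E = 207.0 GPa, ρ = 7880 kg/m³, cost = 2.205 $/kg
  gray cast iron: E = 138.9 GPa, ρ = 7170 kg/m³, cost = 0.7360 $/kg
  PEEK: E = 4.006 GPa, ρ = 1307 kg/m³, cost = 85.00 $/kg
  CFRP laminate: E = 68.95 GPa, ρ = 1561 kg/m³, cost = 104.0 $/kg
  silicon nitride: E = 302.0 GPa, ρ = 3220 kg/m³, cost = 80.70 $/kg
  gray cast iron: M = 26.3 MN·m per $
  alloy steel: M = 11.9 MN·m per $
  silicon nitride: M = 1.16 MN·m per $
  CFRP laminate: M = 0.425 MN·m per $
  PEEK: M = 0.0361 MN·m per $
Highest index: gray cast iron.

gray cast iron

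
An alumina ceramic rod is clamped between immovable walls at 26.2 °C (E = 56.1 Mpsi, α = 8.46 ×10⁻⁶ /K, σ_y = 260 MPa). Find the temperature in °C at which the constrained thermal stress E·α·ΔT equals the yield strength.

106 °C

E = 56.1 Mpsi = 386.8 GPa.
E·α·ΔT = 260.0 MPa ⇒ ΔT = 260.0 / (386.8×10³ × 8.46×10⁻⁶) = 79.45 K.
T = 26.2 + 79.45 = 105.7 °C.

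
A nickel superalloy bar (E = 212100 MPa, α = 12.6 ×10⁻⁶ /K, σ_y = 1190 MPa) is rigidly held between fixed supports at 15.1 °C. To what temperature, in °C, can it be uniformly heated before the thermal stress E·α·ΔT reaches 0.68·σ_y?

318 °C

E = 212100 MPa = 212.1 GPa.
E·α·ΔT = 809.2 MPa ⇒ ΔT = 809.2 / (212.1×10³ × 12.6×10⁻⁶) = 302.8 K.
T = 15.1 + 302.8 = 317.9 °C.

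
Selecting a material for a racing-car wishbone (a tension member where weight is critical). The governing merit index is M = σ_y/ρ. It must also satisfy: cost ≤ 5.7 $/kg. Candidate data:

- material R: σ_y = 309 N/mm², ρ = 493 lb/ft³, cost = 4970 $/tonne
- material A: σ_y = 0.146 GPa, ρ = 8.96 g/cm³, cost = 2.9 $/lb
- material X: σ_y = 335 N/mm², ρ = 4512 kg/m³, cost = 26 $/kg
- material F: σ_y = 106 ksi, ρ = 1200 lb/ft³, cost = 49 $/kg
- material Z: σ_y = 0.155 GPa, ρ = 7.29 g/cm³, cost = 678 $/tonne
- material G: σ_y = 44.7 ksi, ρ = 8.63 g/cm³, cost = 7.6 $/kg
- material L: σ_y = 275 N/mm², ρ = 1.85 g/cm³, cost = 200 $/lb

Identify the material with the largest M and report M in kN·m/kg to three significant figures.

Screen on constraints: cost ≤ 5.7 $/kg. Survivors: material R, material Z.
Convert each candidate to consistent units, then evaluate M:
  material R: σ_y = 309.0 MPa, ρ = 7897 kg/m³
  material Z: σ_y = 155.0 MPa, ρ = 7290 kg/m³
  material R: M = 39.1 kN·m/kg
  material Z: M = 21.3 kN·m/kg
The maximum is for material R.

material R, M = 39.1 kN·m/kg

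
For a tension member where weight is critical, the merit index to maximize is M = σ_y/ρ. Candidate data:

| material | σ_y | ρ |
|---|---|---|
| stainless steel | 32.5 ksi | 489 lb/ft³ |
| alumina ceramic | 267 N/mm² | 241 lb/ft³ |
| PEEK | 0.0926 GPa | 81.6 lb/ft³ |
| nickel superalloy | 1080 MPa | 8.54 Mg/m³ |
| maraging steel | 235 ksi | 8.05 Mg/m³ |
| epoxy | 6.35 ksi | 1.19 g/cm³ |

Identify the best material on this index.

After converting to SI:
  stainless steel: σ_y = 224.1 MPa, ρ = 7833 kg/m³
  alumina ceramic: σ_y = 267.0 MPa, ρ = 3860 kg/m³
  PEEK: σ_y = 92.60 MPa, ρ = 1307 kg/m³
  nickel superalloy: σ_y = 1080 MPa, ρ = 8540 kg/m³
  maraging steel: σ_y = 1620 MPa, ρ = 8050 kg/m³
  epoxy: σ_y = 43.78 MPa, ρ = 1190 kg/m³
  maraging steel: M = 201 kN·m/kg
  nickel superalloy: M = 126 kN·m/kg
  PEEK: M = 70.8 kN·m/kg
  alumina ceramic: M = 69.2 kN·m/kg
  epoxy: M = 36.8 kN·m/kg
  stainless steel: M = 28.6 kN·m/kg
The maximum is for maraging steel.

maraging steel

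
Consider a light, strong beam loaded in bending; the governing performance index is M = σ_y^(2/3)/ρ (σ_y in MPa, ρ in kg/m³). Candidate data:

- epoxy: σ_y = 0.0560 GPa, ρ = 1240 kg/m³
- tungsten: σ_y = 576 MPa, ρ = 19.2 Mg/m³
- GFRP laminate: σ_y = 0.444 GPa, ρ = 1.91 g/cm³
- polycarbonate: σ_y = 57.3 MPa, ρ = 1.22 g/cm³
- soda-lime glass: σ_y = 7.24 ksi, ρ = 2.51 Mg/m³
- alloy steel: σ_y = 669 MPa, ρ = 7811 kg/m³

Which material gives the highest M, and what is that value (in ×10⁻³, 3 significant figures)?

Normalizing units and computing the index:
  epoxy: σ_y = 56.00 MPa, ρ = 1240 kg/m³
  tungsten: σ_y = 576.0 MPa, ρ = 19200 kg/m³
  GFRP laminate: σ_y = 444.0 MPa, ρ = 1910 kg/m³
  polycarbonate: σ_y = 57.30 MPa, ρ = 1220 kg/m³
  soda-lime glass: σ_y = 49.92 MPa, ρ = 2510 kg/m³
  alloy steel: σ_y = 669.0 MPa, ρ = 7811 kg/m³
  GFRP laminate: M = 30.5×10⁻³
  polycarbonate: M = 12.2×10⁻³
  epoxy: M = 11.8×10⁻³
  alloy steel: M = 9.79×10⁻³
  soda-lime glass: M = 5.40×10⁻³
  tungsten: M = 3.61×10⁻³
The maximum is for GFRP laminate.

GFRP laminate, M = 30.5×10⁻³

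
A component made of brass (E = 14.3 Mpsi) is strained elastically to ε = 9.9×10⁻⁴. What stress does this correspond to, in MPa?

97.6 MPa

E = 14.3 Mpsi = 98.60 GPa.
σ = E·ε = 98600 MPa × 9.9×10⁻⁴ = 97.6 MPa.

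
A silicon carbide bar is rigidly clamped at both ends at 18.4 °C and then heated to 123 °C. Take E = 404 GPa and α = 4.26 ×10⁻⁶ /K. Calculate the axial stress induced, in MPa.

180 MPa

ΔT = 104.6 K. Constrained thermal stress σ = E·α·ΔT = 404.0×10³ MPa × 4.26×10⁻⁶ × 104.6 = 180 MPa (compressive).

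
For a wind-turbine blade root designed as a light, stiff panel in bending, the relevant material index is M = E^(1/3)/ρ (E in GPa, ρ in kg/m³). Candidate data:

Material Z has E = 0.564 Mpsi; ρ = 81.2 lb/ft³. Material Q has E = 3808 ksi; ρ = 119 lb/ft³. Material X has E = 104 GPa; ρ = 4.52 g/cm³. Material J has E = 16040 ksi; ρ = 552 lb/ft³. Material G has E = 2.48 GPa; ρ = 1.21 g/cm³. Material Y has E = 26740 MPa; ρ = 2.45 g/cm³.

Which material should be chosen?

Putting every candidate on a common basis:
  material Z: E = 3.889 GPa, ρ = 1301 kg/m³
  material Q: E = 26.26 GPa, ρ = 1906 kg/m³
  material X: E = 104.0 GPa, ρ = 4520 kg/m³
  material J: E = 110.6 GPa, ρ = 8842 kg/m³
  material G: E = 2.480 GPa, ρ = 1210 kg/m³
  material Y: E = 26.74 GPa, ρ = 2450 kg/m³
  material Q: M = 1.56×10⁻³
  material Y: M = 1.22×10⁻³
  material Z: M = 1.21×10⁻³
  material G: M = 1.12×10⁻³
  material X: M = 1.04×10⁻³
  material J: M = 0.543×10⁻³
Material Q ranks first.

material Q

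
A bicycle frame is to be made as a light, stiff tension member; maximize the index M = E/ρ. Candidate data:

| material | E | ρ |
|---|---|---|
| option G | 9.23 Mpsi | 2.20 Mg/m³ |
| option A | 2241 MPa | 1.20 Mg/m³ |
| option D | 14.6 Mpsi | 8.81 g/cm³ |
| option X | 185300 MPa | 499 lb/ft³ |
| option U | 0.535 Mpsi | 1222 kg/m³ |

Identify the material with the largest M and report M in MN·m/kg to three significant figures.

option G, M = 28.9 MN·m/kg

Normalizing units and computing the index:
  option G: E = 63.64 GPa, ρ = 2200 kg/m³
  option A: E = 2.241 GPa, ρ = 1200 kg/m³
  option D: E = 100.7 GPa, ρ = 8810 kg/m³
  option X: E = 185.3 GPa, ρ = 7993 kg/m³
  option U: E = 3.689 GPa, ρ = 1222 kg/m³
  option G: M = 28.9 MN·m/kg
  option X: M = 23.2 MN·m/kg
  option D: M = 11.4 MN·m/kg
  option U: M = 3.02 MN·m/kg
  option A: M = 1.87 MN·m/kg
Highest index: option G.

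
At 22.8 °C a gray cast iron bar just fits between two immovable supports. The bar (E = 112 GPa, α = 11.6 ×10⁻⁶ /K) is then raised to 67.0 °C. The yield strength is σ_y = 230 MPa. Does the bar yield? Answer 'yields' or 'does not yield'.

does not yield

ΔT = 44.20 K. Constrained thermal stress σ = E·α·ΔT = 112.0×10³ MPa × 11.6×10⁻⁶ × 44.20 = 57.4 MPa (compressive).
Compare to σ_y = 230 MPa: σ < σ_y, so it does not yield.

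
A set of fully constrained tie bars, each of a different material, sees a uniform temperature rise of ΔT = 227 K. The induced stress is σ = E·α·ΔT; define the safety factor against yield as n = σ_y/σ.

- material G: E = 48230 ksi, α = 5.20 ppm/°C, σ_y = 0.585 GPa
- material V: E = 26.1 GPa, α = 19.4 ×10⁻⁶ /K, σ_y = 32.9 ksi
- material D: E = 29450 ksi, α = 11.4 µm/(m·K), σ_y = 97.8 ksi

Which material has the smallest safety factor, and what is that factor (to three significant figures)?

Converting E to GPa, α to ×10⁻⁶/K, σ_y to MPa, then σ and n for each:
  material G: E = 332.5, α = 5.20, σ_y = 585.0 → σ = 393 MPa, n = 1.49
  material V: E = 26.10, α = 19.4, σ_y = 226.8 → σ = 115 MPa, n = 1.97
  material D: E = 203.1, α = 11.4, σ_y = 674.3 → σ = 525 MPa, n = 1.28
Smallest n: material D with n = 1.28.

material D, n = 1.28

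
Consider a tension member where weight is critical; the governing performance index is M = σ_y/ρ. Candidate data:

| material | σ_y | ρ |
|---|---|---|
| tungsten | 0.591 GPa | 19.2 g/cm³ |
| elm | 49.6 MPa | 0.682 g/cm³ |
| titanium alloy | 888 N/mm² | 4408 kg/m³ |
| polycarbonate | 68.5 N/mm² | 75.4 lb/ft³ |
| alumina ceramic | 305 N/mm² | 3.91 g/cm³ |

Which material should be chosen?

After converting to SI:
  tungsten: σ_y = 591.0 MPa, ρ = 19200 kg/m³
  elm: σ_y = 49.60 MPa, ρ = 682.0 kg/m³
  titanium alloy: σ_y = 888.0 MPa, ρ = 4408 kg/m³
  polycarbonate: σ_y = 68.50 MPa, ρ = 1208 kg/m³
  alumina ceramic: σ_y = 305.0 MPa, ρ = 3910 kg/m³
  titanium alloy: M = 201 kN·m/kg
  alumina ceramic: M = 78.0 kN·m/kg
  elm: M = 72.7 kN·m/kg
  polycarbonate: M = 56.7 kN·m/kg
  tungsten: M = 30.8 kN·m/kg
Highest index: titanium alloy.

titanium alloy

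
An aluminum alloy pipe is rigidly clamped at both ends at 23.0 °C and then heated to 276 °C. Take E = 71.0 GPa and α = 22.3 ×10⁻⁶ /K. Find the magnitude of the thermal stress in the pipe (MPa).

401 MPa

ΔT = 253.0 K. Constrained thermal stress σ = E·α·ΔT = 71.00×10³ MPa × 22.3×10⁻⁶ × 253.0 = 401 MPa (compressive).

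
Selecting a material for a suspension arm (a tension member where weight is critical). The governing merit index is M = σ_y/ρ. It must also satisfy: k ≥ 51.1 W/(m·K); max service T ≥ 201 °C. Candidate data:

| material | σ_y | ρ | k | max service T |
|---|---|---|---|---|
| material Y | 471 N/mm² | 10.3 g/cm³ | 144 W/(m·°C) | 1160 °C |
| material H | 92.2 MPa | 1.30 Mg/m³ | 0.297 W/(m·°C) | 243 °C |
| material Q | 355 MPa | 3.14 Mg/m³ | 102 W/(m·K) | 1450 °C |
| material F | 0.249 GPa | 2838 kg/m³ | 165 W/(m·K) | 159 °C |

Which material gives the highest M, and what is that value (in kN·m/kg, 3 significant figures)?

Screen on constraints: k ≥ 51.1 W/(m·K); max service T ≥ 201 °C. Survivors: material Y, material Q.
Convert each candidate to consistent units, then evaluate M:
  material Y: σ_y = 471.0 MPa, ρ = 10300 kg/m³
  material Q: σ_y = 355.0 MPa, ρ = 3140 kg/m³
  material Q: M = 113 kN·m/kg
  material Y: M = 45.7 kN·m/kg
The maximum is for material Q.

material Q, M = 113 kN·m/kg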